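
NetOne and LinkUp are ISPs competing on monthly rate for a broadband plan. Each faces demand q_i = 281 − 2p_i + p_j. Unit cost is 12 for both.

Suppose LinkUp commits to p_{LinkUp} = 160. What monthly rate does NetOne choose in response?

NetOne's profit: π = (p_{NetOne} − 12)(281 − 2p_{NetOne} + p_{LinkUp}).
∂π/∂p_{NetOne} = 305 − 4p_{NetOne} + p_{LinkUp} = 0 ⇒ p_{NetOne} = 76.25 + 0.25p_{LinkUp}.
At p_{LinkUp} = 160: p_{NetOne} = 76.25 + 0.25·160 = 116.25.

116.25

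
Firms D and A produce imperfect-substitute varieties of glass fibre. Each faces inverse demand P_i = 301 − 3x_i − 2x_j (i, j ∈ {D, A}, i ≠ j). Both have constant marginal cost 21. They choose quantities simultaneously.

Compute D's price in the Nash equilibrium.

126

Firm D's profit: π = x_D(301 − 3x_D − 2x_A) − 21x_D.
∂π/∂x_D = 280 − 6x_D − 2x_A = 0 ⇒ x_D = 140/3 − (1/3)x_A.
By symmetry x_A = x_D; substituting into the reaction function, (4/3)x_D = 140/3 and x_D = 35.
P_D = 301 − 3·35 − 2·35 = 126.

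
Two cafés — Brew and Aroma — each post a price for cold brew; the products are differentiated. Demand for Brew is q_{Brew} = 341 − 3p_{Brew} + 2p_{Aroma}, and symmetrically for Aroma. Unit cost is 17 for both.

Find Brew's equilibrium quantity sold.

243

Brew's profit: π = (p_{Brew} − 17)(341 − 3p_{Brew} + 2p_{Aroma}).
∂π/∂p_{Brew} = 392 − 6p_{Brew} + 2p_{Aroma} = 0 ⇒ p_{Brew} = 196/3 + (1/3)p_{Aroma}.
The game is symmetric, so in equilibrium p_{Aroma} = p_{Brew}: the reaction function gives (2/3)p_{Brew} = 196/3, hence p_{Brew} = 98.
q_{Brew} = 341 − 3·98 + 2·98 = 243.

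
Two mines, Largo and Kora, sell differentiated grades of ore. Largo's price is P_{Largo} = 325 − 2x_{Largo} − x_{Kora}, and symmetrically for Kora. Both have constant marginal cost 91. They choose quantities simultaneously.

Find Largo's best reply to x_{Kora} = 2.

58

Mine Largo's profit: π = x_{Largo}(325 − 2x_{Largo} − x_{Kora}) − 91x_{Largo}.
∂π/∂x_{Largo} = 234 − 4x_{Largo} − x_{Kora} = 0 ⇒ x_{Largo} = 58.5 − 0.25x_{Kora}.
At x_{Kora} = 2: x_{Largo} = 58.5 − 0.25·2 = 58.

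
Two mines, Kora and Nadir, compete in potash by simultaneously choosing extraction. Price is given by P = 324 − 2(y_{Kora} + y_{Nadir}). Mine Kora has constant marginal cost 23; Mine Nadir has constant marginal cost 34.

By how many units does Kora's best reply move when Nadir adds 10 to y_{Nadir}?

Mine Kora's profit: π = y_{Kora}(324 − 2(y_{Kora} + y_{Nadir})) − 23y_{Kora}.
∂π/∂y_{Kora} = 301 − 4y_{Kora} − 2y_{Nadir} = 0, so y_{Kora} = 75.25 − 0.5y_{Nadir}.
The reaction-function slope is −0.5, so a 10-unit rise in y_{Nadir} moves y_{Kora} by −0.5 × 10 = −5. Kora's best response falls — the actions are strategic substitutes.

-5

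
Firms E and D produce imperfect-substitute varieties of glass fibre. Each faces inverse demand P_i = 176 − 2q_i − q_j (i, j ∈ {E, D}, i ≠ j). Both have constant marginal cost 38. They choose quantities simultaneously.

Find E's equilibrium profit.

1523.52

Firm E's profit: π = q_E(176 − 2q_E − q_D) − 38q_E.
∂π/∂q_E = 138 − 4q_E − q_D = 0 ⇒ q_E = 34.5 − 0.25q_D.
Setting q_E = q_D in the reaction function: q_E = 34.5 − 0.25q_E, so q_E = 34.5 / 1.25 = 27.6.
P_E = 176 − 2·27.6 − 27.6 = 93.2.
Profit = (93.2 − 38)·27.6 = 1523.52.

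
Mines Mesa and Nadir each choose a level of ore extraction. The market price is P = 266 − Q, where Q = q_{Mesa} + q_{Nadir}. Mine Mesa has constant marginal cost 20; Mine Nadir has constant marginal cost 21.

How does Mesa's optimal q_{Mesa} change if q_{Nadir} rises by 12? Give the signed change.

-6

Mine Mesa's profit: π = q_{Mesa}(266 − (q_{Mesa} + q_{Nadir})) − 20q_{Mesa}.
∂π/∂q_{Mesa} = 246 − 2q_{Mesa} − q_{Nadir} = 0, so q_{Mesa} = 123 − 0.5q_{Nadir}.
The reaction-function slope is −0.5, so a 12-unit rise in q_{Nadir} moves q_{Mesa} by −0.5 × 12 = −6. Mesa's best response falls — the actions are strategic substitutes.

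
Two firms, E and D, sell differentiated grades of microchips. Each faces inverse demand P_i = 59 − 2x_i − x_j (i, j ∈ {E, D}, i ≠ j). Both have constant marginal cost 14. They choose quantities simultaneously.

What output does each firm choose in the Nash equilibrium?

Firm E's profit: π = x_E(59 − 2x_E − x_D) − 14x_E.
∂π/∂x_E = 45 − 4x_E − x_D = 0 ⇒ x_E = 11.25 − 0.25x_D.
By symmetry x_D = x_E; substituting into the reaction function, 1.25x_E = 11.25 and x_E = 9.

9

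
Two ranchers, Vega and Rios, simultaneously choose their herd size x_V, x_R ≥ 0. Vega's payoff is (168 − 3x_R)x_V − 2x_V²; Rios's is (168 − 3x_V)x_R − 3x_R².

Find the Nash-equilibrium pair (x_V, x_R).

Expanding Vega's payoff: 168x_V − 3x_Rx_V − 2x_V².
∂π/∂x_V = 168 − 3x_R − 4x_V = 0, so x_V = 42 − 0.75x_R.
Likewise for Rios: x_R = 28 − 0.5x_V.
Solving the two reaction functions simultaneously: (1 − (−0.75)(−0.5))x_V = 42 − 0.75·28, so 0.625x_V = 21 and x_V = 33.6.
Then x_R = 28 − 0.5·33.6 = 11.2.

33.6, 11.2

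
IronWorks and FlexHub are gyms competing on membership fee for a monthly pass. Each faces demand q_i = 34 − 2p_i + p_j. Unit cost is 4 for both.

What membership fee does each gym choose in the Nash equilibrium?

14

IronWorks's profit: π = (p_{IronWorks} − 4)(34 − 2p_{IronWorks} + p_{FlexHub}).
∂π/∂p_{IronWorks} = 42 − 4p_{IronWorks} + p_{FlexHub} = 0 ⇒ p_{IronWorks} = 10.5 + 0.25p_{FlexHub}.
By symmetry p_{FlexHub} = p_{IronWorks}; substituting into the reaction function, 0.75p_{IronWorks} = 10.5 and p_{IronWorks} = 14.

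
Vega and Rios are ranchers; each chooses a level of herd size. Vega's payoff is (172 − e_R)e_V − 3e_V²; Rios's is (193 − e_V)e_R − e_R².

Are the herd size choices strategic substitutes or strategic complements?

Expanding Vega's payoff: 172e_V − e_Re_V − 3e_V².
∂π/∂e_V = 172 − e_R − 6e_V = 0, so e_V = 86/3 − (1/6)e_R.
The best-response slope de_V/de_R = −1/6 < 0: the reaction function is downward-sloping, so the choices are strategic substitutes.

strategic substitutes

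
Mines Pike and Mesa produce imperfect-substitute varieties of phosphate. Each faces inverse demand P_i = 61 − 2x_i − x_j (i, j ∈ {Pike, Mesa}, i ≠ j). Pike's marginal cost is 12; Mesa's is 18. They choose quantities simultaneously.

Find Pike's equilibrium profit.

208.08

Mine Pike's profit: π = x_{Pike}(61 − 2x_{Pike} − x_{Mesa}) − 12x_{Pike}.
∂π/∂x_{Pike} = 49 − 4x_{Pike} − x_{Mesa} = 0 ⇒ x_{Pike} = 12.25 − 0.25x_{Mesa}.
Similarly x_{Mesa} = 10.75 − 0.25x_{Pike}.
Solving the two reaction functions simultaneously: (1 − (−0.25)(−0.25))x_{Pike} = 12.25 − 0.25·10.75, so 0.9375x_{Pike} = 9.5625 and x_{Pike} = 10.2.
Then x_{Mesa} = 10.75 − 0.25·10.2 = 8.2.
P_{Pike} = 61 − 2·10.2 − 8.2 = 32.4.
Profit = (32.4 − 12)·10.2 = 208.08.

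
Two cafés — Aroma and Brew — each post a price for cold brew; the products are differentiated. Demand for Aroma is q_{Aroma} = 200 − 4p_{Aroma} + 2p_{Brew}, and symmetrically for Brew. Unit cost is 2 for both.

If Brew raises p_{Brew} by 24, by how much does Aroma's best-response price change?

6

Aroma's profit: π = (p_{Aroma} − 2)(200 − 4p_{Aroma} + 2p_{Brew}).
∂π/∂p_{Aroma} = 208 − 8p_{Aroma} + 2p_{Brew} = 0 ⇒ p_{Aroma} = 26 + 0.25p_{Brew}.
The reaction-function slope is 0.25, so a 24-unit rise in p_{Brew} moves p_{Aroma} by 0.25 × 24 = 6. Aroma's best response rises — the actions are strategic complements.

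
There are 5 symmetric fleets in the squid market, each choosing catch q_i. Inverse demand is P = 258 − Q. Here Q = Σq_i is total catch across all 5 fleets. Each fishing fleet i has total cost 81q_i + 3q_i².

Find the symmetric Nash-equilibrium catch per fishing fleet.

A representative fishing fleet's profit is π_i = q_i(258 − Q) − 81q_i − 3q_i², with Q = q_i + Σ_{j≠i} q_j.
First-order condition: 177 − 8q_i − Σ_{j≠i} q_j = 0.
In a symmetric equilibrium every fishing fleet chooses the same q, so Σ_{j≠i} q_j = 4q. The condition becomes 177 − 12q = 0, giving q = 177/12 = 14.75.

14.75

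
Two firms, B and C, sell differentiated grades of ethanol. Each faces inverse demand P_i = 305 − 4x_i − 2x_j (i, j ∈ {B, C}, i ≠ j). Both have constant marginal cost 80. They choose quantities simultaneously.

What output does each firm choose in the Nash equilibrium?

Firm B's profit: π = x_B(305 − 4x_B − 2x_C) − 80x_B.
∂π/∂x_B = 225 − 8x_B − 2x_C = 0 ⇒ x_B = 28.125 − 0.25x_C.
The game is symmetric, so in equilibrium x_C = x_B: the reaction function gives 1.25x_B = 28.125, hence x_B = 22.5.

22.5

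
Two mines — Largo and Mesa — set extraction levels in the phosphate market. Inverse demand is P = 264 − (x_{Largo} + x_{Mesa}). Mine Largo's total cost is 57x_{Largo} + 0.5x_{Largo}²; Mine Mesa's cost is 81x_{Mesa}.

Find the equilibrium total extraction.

Mine Largo's profit: π = x_{Largo}(264 − (x_{Largo} + x_{Mesa})) − 57x_{Largo} − 0.5x_{Largo}².
∂π/∂x_{Largo} = 207 − 3x_{Largo} − x_{Mesa} = 0, so x_{Largo} = 69 − (1/3)x_{Mesa}.
For Mesa: ∂π/∂x_{Mesa} = 183 − 2x_{Mesa} − x_{Largo} = 0 ⇒ x_{Mesa} = 91.5 − 0.5x_{Largo}.
Plugging x_{Mesa} into Largo's best response: x_{Largo} = 69 − (1/3)(91.5 − 0.5x_{Largo}) ⇒ (5/6)x_{Largo} = 38.5, so x_{Largo} = 46.2.
Then x_{Mesa} = 91.5 − 0.5·46.2 = 68.4.
Total extraction: 46.2 + 68.4 = 114.6.

114.6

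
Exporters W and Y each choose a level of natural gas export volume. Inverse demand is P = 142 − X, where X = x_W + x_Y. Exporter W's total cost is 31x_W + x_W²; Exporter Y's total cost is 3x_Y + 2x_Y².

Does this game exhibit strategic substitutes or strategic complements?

Exporter W's profit: π = x_W(142 − (x_W + x_Y)) − 31x_W − x_W².
∂π/∂x_W = 111 − 4x_W − x_Y = 0, so x_W = 27.75 − 0.25x_Y.
The best-response slope dx_W/dx_Y = −0.25 < 0: the reaction function is downward-sloping, so the choices are strategic substitutes.

strategic substitutes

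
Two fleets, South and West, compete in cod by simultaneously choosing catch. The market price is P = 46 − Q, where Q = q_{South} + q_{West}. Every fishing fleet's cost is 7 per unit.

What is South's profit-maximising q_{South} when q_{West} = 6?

Fishing fleet South's profit: π = q_{South}(46 − (q_{South} + q_{West})) − 7q_{South}.
∂π/∂q_{South} = 39 − 2q_{South} − q_{West} = 0, so q_{South} = 19.5 − 0.5q_{West}.
At q_{West} = 6: q_{South} = 19.5 − 0.5·6 = 16.5.

16.5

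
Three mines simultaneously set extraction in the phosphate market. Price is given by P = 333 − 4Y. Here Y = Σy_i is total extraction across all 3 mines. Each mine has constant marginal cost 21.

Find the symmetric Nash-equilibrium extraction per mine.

A representative mine's profit is π_i = y_i(333 − 4Y) − 21y_i, with Y = y_i + Σ_{j≠i} y_j.
First-order condition: 312 − 8y_i − 4Σ_{j≠i} y_j = 0.
In a symmetric equilibrium every mine chooses the same y, so Σ_{j≠i} y_j = 2y. The condition becomes 312 − 16y = 0, giving y = 312/16 = 19.5.

19.5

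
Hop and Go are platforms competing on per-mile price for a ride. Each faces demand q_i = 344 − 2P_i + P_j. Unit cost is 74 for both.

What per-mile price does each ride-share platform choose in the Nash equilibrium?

164

Hop's profit: π = (P_{Hop} − 74)(344 − 2P_{Hop} + P_{Go}).
∂π/∂P_{Hop} = 492 − 4P_{Hop} + P_{Go} = 0 ⇒ P_{Hop} = 123 + 0.25P_{Go}.
The game is symmetric, so in equilibrium P_{Go} = P_{Hop}: the reaction function gives 0.75P_{Hop} = 123, hence P_{Hop} = 164.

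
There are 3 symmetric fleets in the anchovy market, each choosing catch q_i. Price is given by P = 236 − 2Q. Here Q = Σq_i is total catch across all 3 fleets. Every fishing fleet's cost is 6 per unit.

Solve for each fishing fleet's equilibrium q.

A representative fishing fleet's profit is π_i = q_i(236 − 2Q) − 6q_i, with Q = q_i + Σ_{j≠i} q_j.
First-order condition: 230 − 4q_i − 2Σ_{j≠i} q_j = 0.
In a symmetric equilibrium every fishing fleet chooses the same q, so Σ_{j≠i} q_j = 2q. The condition becomes 230 − 8q = 0, giving q = 230/8 = 28.75.

28.75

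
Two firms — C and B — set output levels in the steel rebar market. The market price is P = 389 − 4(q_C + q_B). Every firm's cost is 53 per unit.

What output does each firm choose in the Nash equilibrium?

28

Firm C's profit: π = q_C(389 − 4(q_C + q_B)) − 53q_C.
∂π/∂q_C = 336 − 8q_C − 4q_B = 0, so q_C = 42 − 0.5q_B.
The game is symmetric, so in equilibrium q_B = q_C: the reaction function gives 1.5q_C = 42, hence q_C = 28.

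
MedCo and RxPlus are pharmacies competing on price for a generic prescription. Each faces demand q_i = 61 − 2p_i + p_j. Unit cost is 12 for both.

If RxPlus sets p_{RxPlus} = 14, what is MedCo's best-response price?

MedCo's profit: π = (p_{MedCo} − 12)(61 − 2p_{MedCo} + p_{RxPlus}).
∂π/∂p_{MedCo} = 85 − 4p_{MedCo} + p_{RxPlus} = 0 ⇒ p_{MedCo} = 21.25 + 0.25p_{RxPlus}.
At p_{RxPlus} = 14: p_{MedCo} = 21.25 + 0.25·14 = 24.75.

24.75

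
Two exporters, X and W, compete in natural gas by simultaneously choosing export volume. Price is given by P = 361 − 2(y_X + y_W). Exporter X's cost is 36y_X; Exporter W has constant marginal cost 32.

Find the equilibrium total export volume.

Exporter X's profit: π = y_X(361 − 2(y_X + y_W)) − 36y_X.
∂π/∂y_X = 325 − 4y_X − 2y_W = 0, so y_X = 81.25 − 0.5y_W.
By the same steps for W: y_W = 82.25 − 0.5y_X.
Plugging y_W into X's best response: y_X = 81.25 − 0.5(82.25 − 0.5y_X) ⇒ 0.75y_X = 40.125, so y_X = 53.5.
Then y_W = 82.25 − 0.5·53.5 = 55.5.
Total export volume: 53.5 + 55.5 = 109.

109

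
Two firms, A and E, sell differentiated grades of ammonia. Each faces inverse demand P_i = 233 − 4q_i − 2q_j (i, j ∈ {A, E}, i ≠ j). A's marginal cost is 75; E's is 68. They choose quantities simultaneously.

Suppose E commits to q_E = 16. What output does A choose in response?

Firm A's profit: π = q_A(233 − 4q_A − 2q_E) − 75q_A.
∂π/∂q_A = 158 − 8q_A − 2q_E = 0 ⇒ q_A = 19.75 − 0.25q_E.
At q_E = 16: q_A = 19.75 − 0.25·16 = 15.75.

15.75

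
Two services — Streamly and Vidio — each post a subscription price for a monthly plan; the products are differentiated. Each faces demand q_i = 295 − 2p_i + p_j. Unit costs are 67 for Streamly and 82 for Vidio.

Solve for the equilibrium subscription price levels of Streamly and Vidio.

Streamly's profit: π = (p_{Streamly} − 67)(295 − 2p_{Streamly} + p_{Vidio}).
∂π/∂p_{Streamly} = 429 − 4p_{Streamly} + p_{Vidio} = 0 ⇒ p_{Streamly} = 107.25 + 0.25p_{Vidio}.
Similarly p_{Vidio} = 114.75 + 0.25p_{Streamly}.
Plugging p_{Vidio} into Streamly's best response: p_{Streamly} = 107.25 + 0.25(114.75 + 0.25p_{Streamly}) ⇒ 0.9375p_{Streamly} = 135.9375, so p_{Streamly} = 145.
Then p_{Vidio} = 114.75 + 0.25·145 = 151.

145, 151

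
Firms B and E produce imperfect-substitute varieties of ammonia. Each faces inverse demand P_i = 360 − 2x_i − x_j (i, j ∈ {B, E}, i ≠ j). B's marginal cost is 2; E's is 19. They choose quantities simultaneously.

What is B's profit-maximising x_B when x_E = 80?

Firm B's profit: π = x_B(360 − 2x_B − x_E) − 2x_B.
∂π/∂x_B = 358 − 4x_B − x_E = 0 ⇒ x_B = 89.5 − 0.25x_E.
At x_E = 80: x_B = 89.5 − 0.25·80 = 69.5.

69.5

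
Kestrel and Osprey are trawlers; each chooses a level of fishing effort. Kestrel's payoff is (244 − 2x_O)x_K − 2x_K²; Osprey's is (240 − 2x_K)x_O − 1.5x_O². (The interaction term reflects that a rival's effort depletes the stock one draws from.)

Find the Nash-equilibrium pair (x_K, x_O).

Expanding Kestrel's payoff: 244x_K − 2x_Ox_K − 2x_K².
∂π/∂x_K = 244 − 2x_O − 4x_K = 0, so x_K = 61 − 0.5x_O.
Likewise for Osprey: x_O = 80 − (2/3)x_K.
Solving the two reaction functions simultaneously: (1 − (−0.5)(−2/3))x_K = 61 − 0.5·80, so (2/3)x_K = 21 and x_K = 31.5.
Then x_O = 80 − (2/3)·31.5 = 59.

31.5, 59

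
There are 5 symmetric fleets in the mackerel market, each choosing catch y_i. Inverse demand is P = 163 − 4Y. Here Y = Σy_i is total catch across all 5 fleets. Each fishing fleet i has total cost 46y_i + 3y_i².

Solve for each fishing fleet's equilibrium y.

A representative fishing fleet's profit is π_i = y_i(163 − 4Y) − 46y_i − 3y_i², with Y = y_i + Σ_{j≠i} y_j.
First-order condition: 117 − 14y_i − 4Σ_{j≠i} y_j = 0.
Imposing symmetry (y_j = y for all j) turns Σ_{j≠i} y_j into 4y, so 117 = 30y and y = 3.9.

3.9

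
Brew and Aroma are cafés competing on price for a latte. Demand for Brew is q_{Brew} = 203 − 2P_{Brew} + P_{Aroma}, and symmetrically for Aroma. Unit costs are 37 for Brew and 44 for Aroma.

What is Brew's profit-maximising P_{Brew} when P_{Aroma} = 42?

Brew's profit: π = (P_{Brew} − 37)(203 − 2P_{Brew} + P_{Aroma}).
∂π/∂P_{Brew} = 277 − 4P_{Brew} + P_{Aroma} = 0 ⇒ P_{Brew} = 69.25 + 0.25P_{Aroma}.
At P_{Aroma} = 42: P_{Brew} = 69.25 + 0.25·42 = 79.75.

79.75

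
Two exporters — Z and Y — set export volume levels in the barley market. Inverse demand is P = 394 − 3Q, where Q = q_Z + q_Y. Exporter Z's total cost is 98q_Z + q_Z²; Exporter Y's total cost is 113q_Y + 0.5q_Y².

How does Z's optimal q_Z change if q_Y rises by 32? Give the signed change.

-12

Exporter Z's profit: π = q_Z(394 − 3(q_Z + q_Y)) − 98q_Z − q_Z².
∂π/∂q_Z = 296 − 8q_Z − 3q_Y = 0, so q_Z = 37 − 0.375q_Y.
The reaction-function slope is −0.375, so a 32-unit rise in q_Y moves q_Z by −0.375 × 32 = −12. Z's best response falls — the actions are strategic substitutes.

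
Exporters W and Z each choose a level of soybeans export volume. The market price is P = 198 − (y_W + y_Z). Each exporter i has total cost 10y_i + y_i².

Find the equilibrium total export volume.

75.2

Exporter W's profit: π = y_W(198 − (y_W + y_Z)) − 10y_W − y_W².
∂π/∂y_W = 188 − 4y_W − y_Z = 0, so y_W = 47 − 0.25y_Z.
The game is symmetric, so in equilibrium y_Z = y_W: the reaction function gives 1.25y_W = 47, hence y_W = 37.6.
Total export volume: 37.6 + 37.6 = 75.2.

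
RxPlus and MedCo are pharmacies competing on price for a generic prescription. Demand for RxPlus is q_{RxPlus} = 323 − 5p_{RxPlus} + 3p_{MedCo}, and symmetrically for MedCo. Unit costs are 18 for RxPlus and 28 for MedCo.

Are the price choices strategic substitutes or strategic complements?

RxPlus's profit: π = (p_{RxPlus} − 18)(323 − 5p_{RxPlus} + 3p_{MedCo}).
∂π/∂p_{RxPlus} = 413 − 10p_{RxPlus} + 3p_{MedCo} = 0 ⇒ p_{RxPlus} = 41.3 + 0.3p_{MedCo}.
The best-response slope dp_{RxPlus}/dp_{MedCo} = 0.3 > 0: the reaction function is upward-sloping, so the choices are strategic complements.

strategic complements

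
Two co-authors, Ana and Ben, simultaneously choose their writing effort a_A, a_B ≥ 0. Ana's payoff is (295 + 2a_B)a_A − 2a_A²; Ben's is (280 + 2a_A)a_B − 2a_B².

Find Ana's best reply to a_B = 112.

Expanding Ana's payoff: 295a_A + 2a_Ba_A − 2a_A².
∂π/∂a_A = 295 + 2a_B − 4a_A = 0, so a_A = 73.75 + 0.5a_B.
At a_B = 112: a_A = 73.75 + 0.5·112 = 129.75.

129.75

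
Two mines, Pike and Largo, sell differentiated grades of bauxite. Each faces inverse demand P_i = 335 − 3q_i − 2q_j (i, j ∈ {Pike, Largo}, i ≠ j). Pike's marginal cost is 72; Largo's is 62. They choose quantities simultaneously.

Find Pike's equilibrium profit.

3120.1875

Mine Pike's profit: π = q_{Pike}(335 − 3q_{Pike} − 2q_{Largo}) − 72q_{Pike}.
∂π/∂q_{Pike} = 263 − 6q_{Pike} − 2q_{Largo} = 0 ⇒ q_{Pike} = 263/6 − (1/3)q_{Largo}.
Similarly q_{Largo} = 45.5 − (1/3)q_{Pike}.
Solving the two reaction functions simultaneously: (1 − (−1/3)(−1/3))q_{Pike} = 263/6 − (1/3)·45.5, so (8/9)q_{Pike} = 86/3 and q_{Pike} = 32.25.
Then q_{Largo} = 45.5 − (1/3)·32.25 = 34.75.
P_{Pike} = 335 − 3·32.25 − 2·34.75 = 168.75.
Profit = (168.75 − 72)·32.25 = 3120.1875.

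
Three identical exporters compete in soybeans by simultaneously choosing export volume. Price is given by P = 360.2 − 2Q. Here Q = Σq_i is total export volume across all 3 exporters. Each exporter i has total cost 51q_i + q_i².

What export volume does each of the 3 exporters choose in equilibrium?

A representative exporter's profit is π_i = q_i(360.2 − 2Q) − 51q_i − q_i², with Q = q_i + Σ_{j≠i} q_j.
First-order condition: 309.2 − 6q_i − 2Σ_{j≠i} q_j = 0.
In a symmetric equilibrium every exporter chooses the same q, so Σ_{j≠i} q_j = 2q. The condition becomes 309.2 − 10q = 0, giving q = 309.2/10 = 30.92.

30.92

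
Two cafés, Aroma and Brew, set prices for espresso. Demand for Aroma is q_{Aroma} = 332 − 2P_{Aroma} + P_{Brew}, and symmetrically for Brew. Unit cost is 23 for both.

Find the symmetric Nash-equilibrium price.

Aroma's profit: π = (P_{Aroma} − 23)(332 − 2P_{Aroma} + P_{Brew}).
∂π/∂P_{Aroma} = 378 − 4P_{Aroma} + P_{Brew} = 0 ⇒ P_{Aroma} = 94.5 + 0.25P_{Brew}.
The game is symmetric, so in equilibrium P_{Brew} = P_{Aroma}: the reaction function gives 0.75P_{Aroma} = 94.5, hence P_{Aroma} = 126.

126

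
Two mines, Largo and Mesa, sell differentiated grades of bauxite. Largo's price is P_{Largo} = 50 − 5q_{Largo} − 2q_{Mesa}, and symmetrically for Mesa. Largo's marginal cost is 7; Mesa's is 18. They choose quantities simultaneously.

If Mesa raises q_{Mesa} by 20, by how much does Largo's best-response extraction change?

Mine Largo's profit: π = q_{Largo}(50 − 5q_{Largo} − 2q_{Mesa}) − 7q_{Largo}.
∂π/∂q_{Largo} = 43 − 10q_{Largo} − 2q_{Mesa} = 0 ⇒ q_{Largo} = 4.3 − 0.2q_{Mesa}.
The reaction-function slope is −0.2, so a 20-unit rise in q_{Mesa} moves q_{Largo} by −0.2 × 20 = −4. Largo's best response falls — the actions are strategic substitutes.

-4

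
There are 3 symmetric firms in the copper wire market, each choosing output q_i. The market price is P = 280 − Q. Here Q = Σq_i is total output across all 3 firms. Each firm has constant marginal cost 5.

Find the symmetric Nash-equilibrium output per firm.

68.75

A representative firm's profit is π_i = q_i(280 − Q) − 5q_i, with Q = q_i + Σ_{j≠i} q_j.
First-order condition: 275 − 2q_i − Σ_{j≠i} q_j = 0.
With identical firms, set every q_j = q: then 275 − 2q − 2q = 0, i.e. q = 275/4 = 68.75.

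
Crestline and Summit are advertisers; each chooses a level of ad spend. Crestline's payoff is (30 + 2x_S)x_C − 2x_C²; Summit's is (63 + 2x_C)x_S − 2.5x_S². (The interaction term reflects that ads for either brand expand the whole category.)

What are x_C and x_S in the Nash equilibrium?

17.25, 19.5

Expanding Crestline's payoff: 30x_C + 2x_Sx_C − 2x_C².
∂π/∂x_C = 30 + 2x_S − 4x_C = 0, so x_C = 7.5 + 0.5x_S.
Likewise for Summit: x_S = 12.6 + 0.4x_C.
Solving the two reaction functions simultaneously: (1 − (0.5)(0.4))x_C = 7.5 + 0.5·12.6, so 0.8x_C = 13.8 and x_C = 17.25.
Then x_S = 12.6 + 0.4·17.25 = 19.5.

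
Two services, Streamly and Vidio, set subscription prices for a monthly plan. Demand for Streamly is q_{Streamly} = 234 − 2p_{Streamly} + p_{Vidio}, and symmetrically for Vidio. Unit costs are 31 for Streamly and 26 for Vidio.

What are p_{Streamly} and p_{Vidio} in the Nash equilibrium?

98, 96

Streamly's profit: π = (p_{Streamly} − 31)(234 − 2p_{Streamly} + p_{Vidio}).
∂π/∂p_{Streamly} = 296 − 4p_{Streamly} + p_{Vidio} = 0 ⇒ p_{Streamly} = 74 + 0.25p_{Vidio}.
Similarly p_{Vidio} = 71.5 + 0.25p_{Streamly}.
Substituting the second reaction function into the first: p_{Streamly} = 74 + 0.25(71.5 + 0.25p_{Streamly}), which gives 0.9375p_{Streamly} = 91.875 ⇒ p_{Streamly} = 98.
Then p_{Vidio} = 71.5 + 0.25·98 = 96.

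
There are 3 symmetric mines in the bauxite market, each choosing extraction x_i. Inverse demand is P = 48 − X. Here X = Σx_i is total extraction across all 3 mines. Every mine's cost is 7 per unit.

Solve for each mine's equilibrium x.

10.25

A representative mine's profit is π_i = x_i(48 − X) − 7x_i, with X = x_i + Σ_{j≠i} x_j.
First-order condition: 41 − 2x_i − Σ_{j≠i} x_j = 0.
With identical mines, set every x_j = x: then 41 − 2x − 2x = 0, i.e. x = 41/4 = 10.25.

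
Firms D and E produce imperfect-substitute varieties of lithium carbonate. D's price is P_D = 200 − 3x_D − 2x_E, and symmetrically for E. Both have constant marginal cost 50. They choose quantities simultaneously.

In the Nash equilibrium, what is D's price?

106.25

Firm D's profit: π = x_D(200 − 3x_D − 2x_E) − 50x_D.
∂π/∂x_D = 150 − 6x_D − 2x_E = 0 ⇒ x_D = 25 − (1/3)x_E.
By symmetry x_E = x_D; substituting into the reaction function, (4/3)x_D = 25 and x_D = 18.75.
P_D = 200 − 3·18.75 − 2·18.75 = 106.25.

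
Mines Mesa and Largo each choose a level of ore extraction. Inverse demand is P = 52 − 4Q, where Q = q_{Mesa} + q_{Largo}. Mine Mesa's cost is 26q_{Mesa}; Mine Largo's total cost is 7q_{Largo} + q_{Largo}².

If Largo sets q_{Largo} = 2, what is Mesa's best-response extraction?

2.25

Mine Mesa's profit: π = q_{Mesa}(52 − 4(q_{Mesa} + q_{Largo})) − 26q_{Mesa}.
∂π/∂q_{Mesa} = 26 − 8q_{Mesa} − 4q_{Largo} = 0, so q_{Mesa} = 3.25 − 0.5q_{Largo}.
At q_{Largo} = 2: q_{Mesa} = 3.25 − 0.5·2 = 2.25.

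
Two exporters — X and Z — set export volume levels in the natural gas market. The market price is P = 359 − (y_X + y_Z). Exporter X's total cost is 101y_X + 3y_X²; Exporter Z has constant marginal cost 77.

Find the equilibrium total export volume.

148.8

Exporter X's profit: π = y_X(359 − (y_X + y_Z)) − 101y_X − 3y_X².
∂π/∂y_X = 258 − 8y_X − y_Z = 0, so y_X = 32.25 − 0.125y_Z.
For Z: ∂π/∂y_Z = 282 − 2y_Z − y_X = 0 ⇒ y_Z = 141 − 0.5y_X.
Solving the two reaction functions simultaneously: (1 − (−0.125)(−0.5))y_X = 32.25 − 0.125·141, so 0.9375y_X = 14.625 and y_X = 15.6.
Then y_Z = 141 − 0.5·15.6 = 133.2.
Total export volume: 15.6 + 133.2 = 148.8.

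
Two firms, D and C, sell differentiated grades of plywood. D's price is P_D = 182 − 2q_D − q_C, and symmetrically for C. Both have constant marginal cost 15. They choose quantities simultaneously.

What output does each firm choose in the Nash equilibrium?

33.4

Firm D's profit: π = q_D(182 − 2q_D − q_C) − 15q_D.
∂π/∂q_D = 167 − 4q_D − q_C = 0 ⇒ q_D = 41.75 − 0.25q_C.
By symmetry q_C = q_D; substituting into the reaction function, 1.25q_D = 41.75 and q_D = 33.4.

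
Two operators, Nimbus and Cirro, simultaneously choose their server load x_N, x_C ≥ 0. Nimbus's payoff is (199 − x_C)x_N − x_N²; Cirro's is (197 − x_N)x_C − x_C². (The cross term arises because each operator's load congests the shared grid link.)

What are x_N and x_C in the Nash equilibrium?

67, 65

Expanding Nimbus's payoff: 199x_N − x_Cx_N − x_N².
∂π/∂x_N = 199 − x_C − 2x_N = 0, so x_N = 99.5 − 0.5x_C.
Likewise for Cirro: x_C = 98.5 − 0.5x_N.
Solving the two reaction functions simultaneously: (1 − (−0.5)(−0.5))x_N = 99.5 − 0.5·98.5, so 0.75x_N = 50.25 and x_N = 67.
Then x_C = 98.5 − 0.5·67 = 65.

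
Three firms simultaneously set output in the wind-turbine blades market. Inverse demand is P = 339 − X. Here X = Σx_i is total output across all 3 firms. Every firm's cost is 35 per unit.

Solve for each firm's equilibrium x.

76

A representative firm's profit is π_i = x_i(339 − X) − 35x_i, with X = x_i + Σ_{j≠i} x_j.
First-order condition: 304 − 2x_i − Σ_{j≠i} x_j = 0.
In a symmetric equilibrium every firm chooses the same x, so Σ_{j≠i} x_j = 2x. The condition becomes 304 − 4x = 0, giving x = 304/4 = 76.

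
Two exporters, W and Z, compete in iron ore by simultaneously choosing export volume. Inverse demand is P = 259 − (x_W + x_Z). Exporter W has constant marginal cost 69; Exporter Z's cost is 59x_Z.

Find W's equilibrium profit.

3600

Exporter W's profit: π = x_W(259 − (x_W + x_Z)) − 69x_W.
∂π/∂x_W = 190 − 2x_W − x_Z = 0, so x_W = 95 − 0.5x_Z.
By the same steps for Z: x_Z = 100 − 0.5x_W.
Substituting the second reaction function into the first: x_W = 95 − 0.5(100 − 0.5x_W), which gives 0.75x_W = 45 ⇒ x_W = 60.
Then x_Z = 100 − 0.5·60 = 70.
Price P = 259 − 130 = 129.
W's profit: (129 − 69)·60 = 3600.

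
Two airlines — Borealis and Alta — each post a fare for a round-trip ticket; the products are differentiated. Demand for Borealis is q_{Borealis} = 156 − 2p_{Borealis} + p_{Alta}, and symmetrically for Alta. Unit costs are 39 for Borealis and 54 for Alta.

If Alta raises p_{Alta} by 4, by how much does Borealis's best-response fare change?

Borealis's profit: π = (p_{Borealis} − 39)(156 − 2p_{Borealis} + p_{Alta}).
∂π/∂p_{Borealis} = 234 − 4p_{Borealis} + p_{Alta} = 0 ⇒ p_{Borealis} = 58.5 + 0.25p_{Alta}.
The reaction-function slope is 0.25, so a 4-unit rise in p_{Alta} moves p_{Borealis} by 0.25 × 4 = 1. Borealis's best response rises — the actions are strategic complements.

1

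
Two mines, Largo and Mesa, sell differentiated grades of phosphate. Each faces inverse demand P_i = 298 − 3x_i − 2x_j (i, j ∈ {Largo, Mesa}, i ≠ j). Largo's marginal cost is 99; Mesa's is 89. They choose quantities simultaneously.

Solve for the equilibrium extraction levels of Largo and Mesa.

Mine Largo's profit: π = x_{Largo}(298 − 3x_{Largo} − 2x_{Mesa}) − 99x_{Largo}.
∂π/∂x_{Largo} = 199 − 6x_{Largo} − 2x_{Mesa} = 0 ⇒ x_{Largo} = 199/6 − (1/3)x_{Mesa}.
Similarly x_{Mesa} = 209/6 − (1/3)x_{Largo}.
Substituting the second reaction function into the first: x_{Largo} = 199/6 − (1/3)(209/6 − (1/3)x_{Largo}), which gives (8/9)x_{Largo} = 194/9 ⇒ x_{Largo} = 24.25.
Then x_{Mesa} = 209/6 − (1/3)·24.25 = 26.75.

24.25, 26.75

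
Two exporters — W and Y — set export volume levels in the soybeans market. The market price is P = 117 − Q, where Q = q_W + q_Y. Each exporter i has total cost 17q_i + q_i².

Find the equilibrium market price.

77

Exporter W's profit: π = q_W(117 − (q_W + q_Y)) − 17q_W − q_W².
∂π/∂q_W = 100 − 4q_W − q_Y = 0, so q_W = 25 − 0.25q_Y.
By symmetry q_Y = q_W; substituting into the reaction function, 1.25q_W = 25 and q_W = 20.
Equilibrium price: P = 117 − 40 = 77.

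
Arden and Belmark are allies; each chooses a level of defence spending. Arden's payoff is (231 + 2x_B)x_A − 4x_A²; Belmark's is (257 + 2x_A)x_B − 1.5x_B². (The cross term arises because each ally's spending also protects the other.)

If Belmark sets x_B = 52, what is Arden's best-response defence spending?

41.875

Expanding Arden's payoff: 231x_A + 2x_Bx_A − 4x_A².
∂π/∂x_A = 231 + 2x_B − 8x_A = 0, so x_A = 28.875 + 0.25x_B.
At x_B = 52: x_A = 28.875 + 0.25·52 = 41.875.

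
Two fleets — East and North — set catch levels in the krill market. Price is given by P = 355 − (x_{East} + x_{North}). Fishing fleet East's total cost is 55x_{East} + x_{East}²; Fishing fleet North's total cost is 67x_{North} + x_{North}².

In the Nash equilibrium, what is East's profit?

7393.28

Fishing fleet East's profit: π = x_{East}(355 − (x_{East} + x_{North})) − 55x_{East} − x_{East}².
∂π/∂x_{East} = 300 − 4x_{East} − x_{North} = 0, so x_{East} = 75 − 0.25x_{North}.
By the same steps for North: x_{North} = 72 − 0.25x_{East}.
Solving the two reaction functions simultaneously: (1 − (−0.25)(−0.25))x_{East} = 75 − 0.25·72, so 0.9375x_{East} = 57 and x_{East} = 60.8.
Then x_{North} = 72 − 0.25·60.8 = 56.8.
Price P = 355 − 117.6 = 237.4.
East's profit: (237.4 − 55)·60.8 − (60.8)² = 7393.28.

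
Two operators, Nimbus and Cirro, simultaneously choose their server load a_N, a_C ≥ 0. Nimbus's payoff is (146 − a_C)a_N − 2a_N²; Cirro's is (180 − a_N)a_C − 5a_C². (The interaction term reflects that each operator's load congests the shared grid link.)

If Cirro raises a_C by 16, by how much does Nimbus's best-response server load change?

-4

Expanding Nimbus's payoff: 146a_N − a_Ca_N − 2a_N².
∂π/∂a_N = 146 − a_C − 4a_N = 0, so a_N = 36.5 − 0.25a_C.
The reaction-function slope is −0.25, so a 16-unit rise in a_C moves a_N by −0.25 × 16 = −4. Nimbus's best response falls — the actions are strategic substitutes.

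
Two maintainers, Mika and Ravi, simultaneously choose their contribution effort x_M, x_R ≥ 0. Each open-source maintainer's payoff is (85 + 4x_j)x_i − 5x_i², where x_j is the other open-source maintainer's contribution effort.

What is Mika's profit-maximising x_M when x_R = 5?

Mika's payoff is (85 + 4x_R)x_M − 5x_M².
∂π/∂x_M = 85 + 4x_R − 10x_M = 0, so x_M = 8.5 + 0.4x_R.
At x_R = 5: x_M = 8.5 + 0.4·5 = 10.5.

10.5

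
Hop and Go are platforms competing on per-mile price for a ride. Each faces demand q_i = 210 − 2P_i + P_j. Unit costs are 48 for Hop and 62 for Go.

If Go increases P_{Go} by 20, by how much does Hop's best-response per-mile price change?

Hop's profit: π = (P_{Hop} − 48)(210 − 2P_{Hop} + P_{Go}).
∂π/∂P_{Hop} = 306 − 4P_{Hop} + P_{Go} = 0 ⇒ P_{Hop} = 76.5 + 0.25P_{Go}.
The reaction-function slope is 0.25, so a 20-unit rise in P_{Go} moves P_{Hop} by 0.25 × 20 = 5. Hop's best response rises — the actions are strategic complements.

5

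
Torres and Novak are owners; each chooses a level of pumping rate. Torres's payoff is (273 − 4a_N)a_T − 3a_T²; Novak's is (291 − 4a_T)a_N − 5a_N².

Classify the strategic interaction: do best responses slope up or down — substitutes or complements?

strategic substitutes

Expanding Torres's payoff: 273a_T − 4a_Na_T − 3a_T².
∂π/∂a_T = 273 − 4a_N − 6a_T = 0, so a_T = 45.5 − (2/3)a_N.
The best-response slope da_T/da_N = −2/3 < 0: the reaction function is downward-sloping, so the choices are strategic substitutes.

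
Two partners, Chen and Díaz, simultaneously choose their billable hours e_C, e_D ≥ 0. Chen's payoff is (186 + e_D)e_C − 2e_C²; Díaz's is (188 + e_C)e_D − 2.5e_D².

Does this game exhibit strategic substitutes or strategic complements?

Expanding Chen's payoff: 186e_C + e_De_C − 2e_C².
∂π/∂e_C = 186 + e_D − 4e_C = 0, so e_C = 46.5 + 0.25e_D.
The best-response slope de_C/de_D = 0.25 > 0: the reaction function is upward-sloping, so the choices are strategic complements.

strategic complements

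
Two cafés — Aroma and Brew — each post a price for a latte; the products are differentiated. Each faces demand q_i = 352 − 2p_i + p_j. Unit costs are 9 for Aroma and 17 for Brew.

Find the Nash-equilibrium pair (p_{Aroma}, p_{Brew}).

Aroma's profit: π = (p_{Aroma} − 9)(352 − 2p_{Aroma} + p_{Brew}).
∂π/∂p_{Aroma} = 370 − 4p_{Aroma} + p_{Brew} = 0 ⇒ p_{Aroma} = 92.5 + 0.25p_{Brew}.
Similarly p_{Brew} = 96.5 + 0.25p_{Aroma}.
Substituting the second reaction function into the first: p_{Aroma} = 92.5 + 0.25(96.5 + 0.25p_{Aroma}), which gives 0.9375p_{Aroma} = 116.625 ⇒ p_{Aroma} = 124.4.
Then p_{Brew} = 96.5 + 0.25·124.4 = 127.6.

124.4, 127.6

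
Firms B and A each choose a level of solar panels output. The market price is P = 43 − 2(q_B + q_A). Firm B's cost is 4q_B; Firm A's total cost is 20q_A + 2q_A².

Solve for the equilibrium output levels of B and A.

Firm B's profit: π = q_B(43 − 2(q_B + q_A)) − 4q_B.
∂π/∂q_B = 39 − 4q_B − 2q_A = 0, so q_B = 9.75 − 0.5q_A.
For A: ∂π/∂q_A = 23 − 8q_A − 2q_B = 0 ⇒ q_A = 2.875 − 0.25q_B.
Plugging q_A into B's best response: q_B = 9.75 − 0.5(2.875 − 0.25q_B) ⇒ 0.875q_B = 8.3125, so q_B = 9.5.
Then q_A = 2.875 − 0.25·9.5 = 0.5.

9.5, 0.5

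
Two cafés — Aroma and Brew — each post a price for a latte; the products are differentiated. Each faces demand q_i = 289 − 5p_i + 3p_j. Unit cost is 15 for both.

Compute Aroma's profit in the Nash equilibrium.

6845

Aroma's profit: π = (p_{Aroma} − 15)(289 − 5p_{Aroma} + 3p_{Brew}).
∂π/∂p_{Aroma} = 364 − 10p_{Aroma} + 3p_{Brew} = 0 ⇒ p_{Aroma} = 36.4 + 0.3p_{Brew}.
By symmetry p_{Brew} = p_{Aroma}; substituting into the reaction function, 0.7p_{Aroma} = 36.4 and p_{Aroma} = 52.
q_{Aroma} = 289 − 5·52 + 3·52 = 185.
Profit = (52 − 15)·185 = 6845.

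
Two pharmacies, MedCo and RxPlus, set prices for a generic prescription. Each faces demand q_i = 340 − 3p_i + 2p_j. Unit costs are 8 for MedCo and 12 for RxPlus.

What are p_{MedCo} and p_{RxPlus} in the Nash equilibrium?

MedCo's profit: π = (p_{MedCo} − 8)(340 − 3p_{MedCo} + 2p_{RxPlus}).
∂π/∂p_{MedCo} = 364 − 6p_{MedCo} + 2p_{RxPlus} = 0 ⇒ p_{MedCo} = 182/3 + (1/3)p_{RxPlus}.
Similarly p_{RxPlus} = 188/3 + (1/3)p_{MedCo}.
Substituting the second reaction function into the first: p_{MedCo} = 182/3 + (1/3)(188/3 + (1/3)p_{MedCo}), which gives (8/9)p_{MedCo} = 734/9 ⇒ p_{MedCo} = 91.75.
Then p_{RxPlus} = 188/3 + (1/3)·91.75 = 93.25.

91.75, 93.25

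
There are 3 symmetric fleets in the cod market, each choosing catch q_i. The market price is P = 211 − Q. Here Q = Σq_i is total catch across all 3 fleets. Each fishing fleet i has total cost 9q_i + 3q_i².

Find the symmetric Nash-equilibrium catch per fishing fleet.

A representative fishing fleet's profit is π_i = q_i(211 − Q) − 9q_i − 3q_i², with Q = q_i + Σ_{j≠i} q_j.
First-order condition: 202 − 8q_i − Σ_{j≠i} q_j = 0.
Imposing symmetry (q_j = q for all j) turns Σ_{j≠i} q_j into 2q, so 202 = 10q and q = 20.2.

20.2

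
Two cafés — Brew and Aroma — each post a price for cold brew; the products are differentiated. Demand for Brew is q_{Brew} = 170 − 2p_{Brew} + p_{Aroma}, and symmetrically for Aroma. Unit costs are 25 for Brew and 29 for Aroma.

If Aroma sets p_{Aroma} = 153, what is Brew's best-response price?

Brew's profit: π = (p_{Brew} − 25)(170 − 2p_{Brew} + p_{Aroma}).
∂π/∂p_{Brew} = 220 − 4p_{Brew} + p_{Aroma} = 0 ⇒ p_{Brew} = 55 + 0.25p_{Aroma}.
At p_{Aroma} = 153: p_{Brew} = 55 + 0.25·153 = 93.25.

93.25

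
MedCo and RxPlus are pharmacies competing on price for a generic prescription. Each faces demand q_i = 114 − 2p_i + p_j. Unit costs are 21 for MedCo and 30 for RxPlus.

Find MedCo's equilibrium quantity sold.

MedCo's profit: π = (p_{MedCo} − 21)(114 − 2p_{MedCo} + p_{RxPlus}).
∂π/∂p_{MedCo} = 156 − 4p_{MedCo} + p_{RxPlus} = 0 ⇒ p_{MedCo} = 39 + 0.25p_{RxPlus}.
Similarly p_{RxPlus} = 43.5 + 0.25p_{MedCo}.
Plugging p_{RxPlus} into MedCo's best response: p_{MedCo} = 39 + 0.25(43.5 + 0.25p_{MedCo}) ⇒ 0.9375p_{MedCo} = 49.875, so p_{MedCo} = 53.2.
Then p_{RxPlus} = 43.5 + 0.25·53.2 = 56.8.
q_{MedCo} = 114 − 2·53.2 + 56.8 = 64.4.

64.4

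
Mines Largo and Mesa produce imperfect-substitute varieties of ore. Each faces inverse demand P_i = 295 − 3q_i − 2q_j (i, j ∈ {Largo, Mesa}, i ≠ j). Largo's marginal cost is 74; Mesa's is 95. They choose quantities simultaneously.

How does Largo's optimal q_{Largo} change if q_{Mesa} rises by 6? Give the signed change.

-2

Mine Largo's profit: π = q_{Largo}(295 − 3q_{Largo} − 2q_{Mesa}) − 74q_{Largo}.
∂π/∂q_{Largo} = 221 − 6q_{Largo} − 2q_{Mesa} = 0 ⇒ q_{Largo} = 221/6 − (1/3)q_{Mesa}.
The reaction-function slope is −1/3, so a 6-unit rise in q_{Mesa} moves q_{Largo} by −1/3 × 6 = −2. Largo's best response falls — the actions are strategic substitutes.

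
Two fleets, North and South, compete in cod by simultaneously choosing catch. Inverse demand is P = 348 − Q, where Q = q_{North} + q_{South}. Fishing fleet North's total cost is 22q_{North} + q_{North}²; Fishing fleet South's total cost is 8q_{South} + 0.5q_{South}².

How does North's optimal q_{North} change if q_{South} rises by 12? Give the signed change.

Fishing fleet North's profit: π = q_{North}(348 − (q_{North} + q_{South})) − 22q_{North} − q_{North}².
∂π/∂q_{North} = 326 − 4q_{North} − q_{South} = 0, so q_{North} = 81.5 − 0.25q_{South}.
The reaction-function slope is −0.25, so a 12-unit rise in q_{South} moves q_{North} by −0.25 × 12 = −3. North's best response falls — the actions are strategic substitutes.

-3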